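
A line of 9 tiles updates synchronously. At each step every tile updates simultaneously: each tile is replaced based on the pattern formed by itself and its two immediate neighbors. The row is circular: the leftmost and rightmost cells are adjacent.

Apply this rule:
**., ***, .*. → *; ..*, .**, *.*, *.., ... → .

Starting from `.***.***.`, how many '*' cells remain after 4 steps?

2

..**..**.
...*...*.
...*...*.  (fixed point — unchanged through step 4)
count of *: 2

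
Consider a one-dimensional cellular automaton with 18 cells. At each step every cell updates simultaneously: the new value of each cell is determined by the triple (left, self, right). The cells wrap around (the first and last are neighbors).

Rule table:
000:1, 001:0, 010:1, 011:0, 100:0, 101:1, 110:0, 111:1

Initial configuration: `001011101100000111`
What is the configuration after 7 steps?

step 1: 001101010001110010
step 2: 100011110100100010
step 3: 101001101100101011
step 4: 011000010000111101
step 5: 100011010110011011
step 6: 001000111000000101
step 7: 001010010011110111

001010010011110111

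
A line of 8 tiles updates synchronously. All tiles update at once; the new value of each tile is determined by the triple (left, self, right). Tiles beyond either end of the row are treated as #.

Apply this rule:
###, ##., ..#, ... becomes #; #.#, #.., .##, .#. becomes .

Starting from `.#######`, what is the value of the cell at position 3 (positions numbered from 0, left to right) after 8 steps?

#

..######
.#.#####
....####
.###.###
..##..##
.#.#.#.#
........
.#######
position 3 holds #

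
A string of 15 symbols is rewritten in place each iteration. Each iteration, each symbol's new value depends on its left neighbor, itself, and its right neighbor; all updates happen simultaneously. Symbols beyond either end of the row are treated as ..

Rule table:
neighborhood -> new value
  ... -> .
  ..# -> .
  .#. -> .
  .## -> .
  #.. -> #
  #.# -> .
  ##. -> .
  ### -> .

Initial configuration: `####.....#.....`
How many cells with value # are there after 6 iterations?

....#.....#....
.....#.....#...
......#.....#..
.......#.....#.
........#.....#
.........#.....
count of #: 1

1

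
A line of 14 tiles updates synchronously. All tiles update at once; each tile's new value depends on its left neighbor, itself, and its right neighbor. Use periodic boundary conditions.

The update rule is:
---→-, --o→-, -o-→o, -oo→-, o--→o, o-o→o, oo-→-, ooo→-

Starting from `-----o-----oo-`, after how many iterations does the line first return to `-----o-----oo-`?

7

-----oo------o
o------o-----o
-o-----oo-----
-oo------o----
---o-----oo---
---oo------o--
-----o-----oo-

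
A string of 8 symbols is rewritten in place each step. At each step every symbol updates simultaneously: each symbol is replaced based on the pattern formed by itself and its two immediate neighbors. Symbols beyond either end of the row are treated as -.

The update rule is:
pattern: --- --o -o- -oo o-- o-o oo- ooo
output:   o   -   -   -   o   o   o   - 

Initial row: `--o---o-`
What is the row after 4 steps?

o--o---o

step 1: o--oo--o
step 2: -o--oo--
step 3: --o--ooo
step 4: o--o---o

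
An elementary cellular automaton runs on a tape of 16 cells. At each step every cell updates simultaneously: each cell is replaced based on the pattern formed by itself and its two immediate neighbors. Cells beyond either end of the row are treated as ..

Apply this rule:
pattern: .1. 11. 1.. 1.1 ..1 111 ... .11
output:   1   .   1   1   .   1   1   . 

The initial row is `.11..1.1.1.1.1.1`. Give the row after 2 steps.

...1.11111111111
11.11.111111111.

11.11.111111111.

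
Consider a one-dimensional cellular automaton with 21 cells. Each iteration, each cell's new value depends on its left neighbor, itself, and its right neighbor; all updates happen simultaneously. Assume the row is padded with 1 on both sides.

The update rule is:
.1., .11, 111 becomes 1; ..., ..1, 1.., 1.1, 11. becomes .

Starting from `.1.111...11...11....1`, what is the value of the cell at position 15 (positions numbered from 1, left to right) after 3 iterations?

1

.1.11....1....1.....1
.1.1.....1....1.....1
.1.1.....1....1.....1
position 15 holds 1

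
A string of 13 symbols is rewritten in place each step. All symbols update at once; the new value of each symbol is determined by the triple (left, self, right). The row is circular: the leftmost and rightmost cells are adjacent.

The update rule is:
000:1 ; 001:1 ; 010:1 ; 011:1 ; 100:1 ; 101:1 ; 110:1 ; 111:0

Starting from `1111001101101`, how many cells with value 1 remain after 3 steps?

0001111111111
1111000000001
0001111111111
count of 1: 10

10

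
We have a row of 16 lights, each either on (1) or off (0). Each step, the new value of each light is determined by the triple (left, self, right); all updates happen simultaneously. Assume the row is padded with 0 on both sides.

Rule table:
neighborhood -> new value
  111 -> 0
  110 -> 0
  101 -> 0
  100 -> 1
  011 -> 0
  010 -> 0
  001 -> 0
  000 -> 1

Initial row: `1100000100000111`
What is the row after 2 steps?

0011110011110000
1000001000001111

1000001000001111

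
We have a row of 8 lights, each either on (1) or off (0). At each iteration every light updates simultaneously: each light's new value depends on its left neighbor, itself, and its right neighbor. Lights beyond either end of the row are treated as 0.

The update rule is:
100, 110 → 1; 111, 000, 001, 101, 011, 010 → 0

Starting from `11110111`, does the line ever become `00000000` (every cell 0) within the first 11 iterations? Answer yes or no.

yes

00010001
00001000
00000100
00000010
00000001
00000000
all cells are 0 at iteration 6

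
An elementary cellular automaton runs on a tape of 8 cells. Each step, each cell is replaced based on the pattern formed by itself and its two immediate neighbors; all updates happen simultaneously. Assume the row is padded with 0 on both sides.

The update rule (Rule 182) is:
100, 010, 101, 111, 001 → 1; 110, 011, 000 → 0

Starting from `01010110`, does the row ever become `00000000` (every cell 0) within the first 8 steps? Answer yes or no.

11111001
01110111
10101010
11111111
01111110
10111101
11011011
00100100
step 8 is 00100100, still not uniform 0

no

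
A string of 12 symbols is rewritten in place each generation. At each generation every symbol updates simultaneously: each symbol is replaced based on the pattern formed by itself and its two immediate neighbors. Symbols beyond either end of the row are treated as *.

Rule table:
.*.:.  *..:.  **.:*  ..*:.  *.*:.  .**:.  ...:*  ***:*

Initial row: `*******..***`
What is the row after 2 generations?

*******.*..*

generation 1: *******...**
generation 2: *******.*..*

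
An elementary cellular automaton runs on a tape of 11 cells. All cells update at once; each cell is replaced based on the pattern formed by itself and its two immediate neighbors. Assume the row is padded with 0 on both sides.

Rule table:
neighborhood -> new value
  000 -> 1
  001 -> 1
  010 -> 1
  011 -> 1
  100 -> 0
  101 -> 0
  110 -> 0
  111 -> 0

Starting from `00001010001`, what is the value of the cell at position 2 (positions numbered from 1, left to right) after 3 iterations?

0

iteration 1: 11111010111
iteration 2: 10000010100
iteration 3: 10111110101
position 2 holds 0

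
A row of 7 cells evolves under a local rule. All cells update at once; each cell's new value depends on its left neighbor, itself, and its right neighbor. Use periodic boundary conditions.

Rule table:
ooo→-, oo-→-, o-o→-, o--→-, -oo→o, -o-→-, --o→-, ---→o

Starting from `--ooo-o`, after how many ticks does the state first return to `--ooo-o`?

5

tick 1: --o----
tick 2: o---ooo
tick 3: --o-o--
tick 4: o-----o
tick 5: --ooo-o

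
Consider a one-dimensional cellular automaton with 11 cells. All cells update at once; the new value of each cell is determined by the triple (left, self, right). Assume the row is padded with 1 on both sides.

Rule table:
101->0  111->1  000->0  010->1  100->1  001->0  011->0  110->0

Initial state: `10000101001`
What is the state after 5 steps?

01011001010

step 1: 01000101100
step 2: 01100100010
step 3: 00010110010
step 4: 10010001010
step 5: 01011001010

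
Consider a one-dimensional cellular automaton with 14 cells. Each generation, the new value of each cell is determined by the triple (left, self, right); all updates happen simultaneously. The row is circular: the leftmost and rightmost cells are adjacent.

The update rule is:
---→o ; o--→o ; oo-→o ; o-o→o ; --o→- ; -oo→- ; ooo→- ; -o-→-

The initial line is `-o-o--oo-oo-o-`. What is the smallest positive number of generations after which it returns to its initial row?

--o-o--oo-oo-o
o--o-o--oo-oo-
-o--o-o--oo-oo
o-o--o-o--oo-o
oo-o--o-o--oo-
-oo-o--o-o--oo
o-oo-o--o-o--o
oo-oo-o--o-o--
-oo-oo-o--o-o-
--oo-oo-o--o-o
o--oo-oo-o--o-
-o--oo-oo-o--o
o-o--oo-oo-o--
-o-o--oo-oo-o-

14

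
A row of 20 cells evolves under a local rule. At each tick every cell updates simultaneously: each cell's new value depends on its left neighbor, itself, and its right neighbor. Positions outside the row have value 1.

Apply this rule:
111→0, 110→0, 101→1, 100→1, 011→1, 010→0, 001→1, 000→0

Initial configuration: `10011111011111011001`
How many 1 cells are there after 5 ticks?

01110000110000110111
11001001101001101100
00110111010111011011
11101100101100110110
00011011011011101101
count of 1: 12

12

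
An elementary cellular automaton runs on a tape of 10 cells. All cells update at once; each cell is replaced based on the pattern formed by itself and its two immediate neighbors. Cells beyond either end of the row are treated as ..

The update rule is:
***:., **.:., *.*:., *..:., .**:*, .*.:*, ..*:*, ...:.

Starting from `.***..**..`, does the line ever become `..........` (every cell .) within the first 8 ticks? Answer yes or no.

tick 1: **...**...
tick 2: *...**....
tick 3: *..**.....
tick 4: *.**......
tick 5: *.*.......
tick 6: *.*.......  (fixed point — unchanged through tick 8)
tick 8 is *.*......., still not uniform .

no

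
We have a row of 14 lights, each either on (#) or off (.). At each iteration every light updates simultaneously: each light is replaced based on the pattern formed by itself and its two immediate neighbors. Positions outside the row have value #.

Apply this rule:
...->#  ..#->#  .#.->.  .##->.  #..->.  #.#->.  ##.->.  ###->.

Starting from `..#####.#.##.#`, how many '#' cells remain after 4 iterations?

10

.#............
...###########
.##...........
....##########
count of #: 10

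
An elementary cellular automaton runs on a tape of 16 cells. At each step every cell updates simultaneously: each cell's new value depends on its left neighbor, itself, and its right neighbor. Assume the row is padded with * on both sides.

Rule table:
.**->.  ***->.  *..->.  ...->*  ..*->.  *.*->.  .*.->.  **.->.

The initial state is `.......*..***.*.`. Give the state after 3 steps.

.*****..........
.......********.
.*****..........

.*****..........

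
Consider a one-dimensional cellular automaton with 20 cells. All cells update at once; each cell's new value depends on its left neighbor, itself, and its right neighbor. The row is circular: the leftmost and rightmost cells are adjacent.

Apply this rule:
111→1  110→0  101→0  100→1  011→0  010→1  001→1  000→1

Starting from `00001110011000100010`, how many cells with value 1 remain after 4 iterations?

15

11110101100111111111
11100100011011111111
11011111100001111111
10001111011110111111
count of 1: 15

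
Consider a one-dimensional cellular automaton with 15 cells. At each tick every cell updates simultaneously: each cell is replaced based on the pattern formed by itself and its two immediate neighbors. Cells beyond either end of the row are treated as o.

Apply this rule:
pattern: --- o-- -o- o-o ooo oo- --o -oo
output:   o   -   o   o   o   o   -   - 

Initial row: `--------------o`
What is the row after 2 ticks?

tick 1: -oooooooooooo--
tick 2: o-ooooooooooo--

o-ooooooooooo--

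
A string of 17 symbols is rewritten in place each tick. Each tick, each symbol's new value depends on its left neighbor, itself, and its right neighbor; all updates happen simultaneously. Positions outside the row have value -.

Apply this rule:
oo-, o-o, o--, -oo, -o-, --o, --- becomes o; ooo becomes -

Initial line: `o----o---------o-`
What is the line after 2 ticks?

tick 1: ooooooooooooooooo
tick 2: o---------------o

o---------------o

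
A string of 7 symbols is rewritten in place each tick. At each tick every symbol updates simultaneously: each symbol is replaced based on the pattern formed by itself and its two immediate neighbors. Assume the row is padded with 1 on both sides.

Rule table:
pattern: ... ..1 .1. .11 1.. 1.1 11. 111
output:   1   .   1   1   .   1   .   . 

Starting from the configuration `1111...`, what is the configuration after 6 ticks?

11.11..

.....1.
.111.11
11..11.
....1.1
.11.111
11.11..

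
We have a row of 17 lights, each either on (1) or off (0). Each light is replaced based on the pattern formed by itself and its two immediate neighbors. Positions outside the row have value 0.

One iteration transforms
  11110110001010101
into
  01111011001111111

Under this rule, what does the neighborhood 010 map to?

1

At position 10 the neighborhood is 010; the next row has 1 there.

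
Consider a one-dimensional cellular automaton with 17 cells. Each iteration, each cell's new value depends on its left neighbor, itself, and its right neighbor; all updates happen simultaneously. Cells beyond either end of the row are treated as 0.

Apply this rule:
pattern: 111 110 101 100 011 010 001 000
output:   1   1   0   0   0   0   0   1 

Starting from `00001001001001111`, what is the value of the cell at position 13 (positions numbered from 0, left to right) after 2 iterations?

0

11100000000000111
01101111111110011
position 13 holds 0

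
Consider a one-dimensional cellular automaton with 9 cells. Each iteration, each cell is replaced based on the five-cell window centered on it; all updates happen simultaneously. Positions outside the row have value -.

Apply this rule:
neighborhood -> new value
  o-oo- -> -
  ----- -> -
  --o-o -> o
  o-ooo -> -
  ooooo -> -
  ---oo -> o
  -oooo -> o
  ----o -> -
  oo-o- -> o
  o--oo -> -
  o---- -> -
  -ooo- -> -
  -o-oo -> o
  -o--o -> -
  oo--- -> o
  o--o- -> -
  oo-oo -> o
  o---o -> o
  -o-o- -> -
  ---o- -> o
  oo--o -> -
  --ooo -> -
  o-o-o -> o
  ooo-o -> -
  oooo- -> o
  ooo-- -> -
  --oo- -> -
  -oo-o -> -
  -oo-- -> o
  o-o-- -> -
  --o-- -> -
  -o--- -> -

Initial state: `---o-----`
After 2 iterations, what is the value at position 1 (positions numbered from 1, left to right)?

-

--o------
-o-------
position 1 holds -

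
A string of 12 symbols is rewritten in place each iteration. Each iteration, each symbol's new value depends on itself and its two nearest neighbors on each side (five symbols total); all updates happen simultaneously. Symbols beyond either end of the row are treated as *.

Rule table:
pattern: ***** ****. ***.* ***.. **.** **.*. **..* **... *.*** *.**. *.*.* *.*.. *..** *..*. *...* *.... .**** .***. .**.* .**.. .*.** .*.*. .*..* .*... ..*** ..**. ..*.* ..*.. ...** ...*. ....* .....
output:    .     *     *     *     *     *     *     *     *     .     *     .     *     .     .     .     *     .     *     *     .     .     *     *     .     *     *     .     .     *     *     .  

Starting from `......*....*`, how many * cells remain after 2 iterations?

8

iteration 1: *...**.*.*..
iteration 2: **..****..**
count of *: 8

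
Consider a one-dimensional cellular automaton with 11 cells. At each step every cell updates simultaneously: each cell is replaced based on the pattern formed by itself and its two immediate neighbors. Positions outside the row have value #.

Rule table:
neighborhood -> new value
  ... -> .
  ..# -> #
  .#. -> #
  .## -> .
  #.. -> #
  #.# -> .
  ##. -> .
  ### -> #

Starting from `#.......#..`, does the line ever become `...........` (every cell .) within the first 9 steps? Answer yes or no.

no

.#.....####
.##...#.###
...#.##..##
#.##...##.#
....#.#....
#..##.##..#
.##.....##.
...#...#...
#.###.###.#
step 9 is #.###.###.#, still not uniform .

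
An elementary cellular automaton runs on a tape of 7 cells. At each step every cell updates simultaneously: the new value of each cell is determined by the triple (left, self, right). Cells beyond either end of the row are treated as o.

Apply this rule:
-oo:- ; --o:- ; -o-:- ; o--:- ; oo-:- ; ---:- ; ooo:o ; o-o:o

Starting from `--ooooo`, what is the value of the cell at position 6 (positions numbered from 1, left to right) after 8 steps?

-

---oooo
----ooo
-----oo
------o
-------
-------  (fixed point — unchanged through step 8)
position 6 holds -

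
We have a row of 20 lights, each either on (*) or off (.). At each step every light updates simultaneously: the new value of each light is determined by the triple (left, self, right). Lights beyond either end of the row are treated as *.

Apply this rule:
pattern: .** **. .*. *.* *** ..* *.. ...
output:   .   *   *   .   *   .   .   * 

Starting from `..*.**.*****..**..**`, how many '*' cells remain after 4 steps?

..*..*..****...*...*
..*..*...***.*.*.*..
..*..*.*..**.*.*.*..
..*..*.*...*.*.*.*..
count of *: 7

7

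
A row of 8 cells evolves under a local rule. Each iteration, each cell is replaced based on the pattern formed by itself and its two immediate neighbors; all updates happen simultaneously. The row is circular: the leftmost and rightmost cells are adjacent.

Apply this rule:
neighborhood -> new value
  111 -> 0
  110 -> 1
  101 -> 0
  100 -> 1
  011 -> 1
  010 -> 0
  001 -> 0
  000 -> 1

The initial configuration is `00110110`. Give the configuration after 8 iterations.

00101101

10110111
10110100
00110010
10111001
10101101
10001101
11101101
00101101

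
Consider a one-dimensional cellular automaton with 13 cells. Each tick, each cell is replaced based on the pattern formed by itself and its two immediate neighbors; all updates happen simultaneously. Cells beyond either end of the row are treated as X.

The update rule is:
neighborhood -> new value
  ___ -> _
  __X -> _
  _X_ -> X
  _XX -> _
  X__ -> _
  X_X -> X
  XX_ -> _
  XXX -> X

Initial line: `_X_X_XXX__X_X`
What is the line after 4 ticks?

XX_XX________

XXXXX_X___XX_
XXXX_XX_____X
XXX_X________
XX_XX________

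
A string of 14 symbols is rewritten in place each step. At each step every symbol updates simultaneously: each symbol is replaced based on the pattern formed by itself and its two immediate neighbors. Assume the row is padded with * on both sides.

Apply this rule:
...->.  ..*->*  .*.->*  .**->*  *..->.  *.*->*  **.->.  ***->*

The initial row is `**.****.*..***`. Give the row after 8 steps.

*.****.**.****
.****.**.*****
****.**.******
***.**.*******
**.**.********
*.**.*********
.**.**********
**.***********

**.***********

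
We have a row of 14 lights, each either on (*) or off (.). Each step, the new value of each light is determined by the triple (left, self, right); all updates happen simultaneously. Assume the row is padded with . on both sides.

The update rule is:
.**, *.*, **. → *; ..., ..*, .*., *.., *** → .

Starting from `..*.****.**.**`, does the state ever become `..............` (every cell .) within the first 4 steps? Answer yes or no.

...**..*******
...**..*.....*
...**.........
...**.........
step 4 is ...**........., still not uniform .

no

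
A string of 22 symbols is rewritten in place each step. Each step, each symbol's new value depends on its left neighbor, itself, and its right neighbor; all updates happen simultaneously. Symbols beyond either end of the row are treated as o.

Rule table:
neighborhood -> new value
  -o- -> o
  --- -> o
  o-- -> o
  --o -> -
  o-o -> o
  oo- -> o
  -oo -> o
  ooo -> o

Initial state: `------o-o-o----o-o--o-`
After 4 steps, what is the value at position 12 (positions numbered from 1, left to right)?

o

ooooo-oooooooo-oooo-oo
oooooooooooooooooooooo
oooooooooooooooooooooo  (fixed point — unchanged through step 4)
position 12 holds o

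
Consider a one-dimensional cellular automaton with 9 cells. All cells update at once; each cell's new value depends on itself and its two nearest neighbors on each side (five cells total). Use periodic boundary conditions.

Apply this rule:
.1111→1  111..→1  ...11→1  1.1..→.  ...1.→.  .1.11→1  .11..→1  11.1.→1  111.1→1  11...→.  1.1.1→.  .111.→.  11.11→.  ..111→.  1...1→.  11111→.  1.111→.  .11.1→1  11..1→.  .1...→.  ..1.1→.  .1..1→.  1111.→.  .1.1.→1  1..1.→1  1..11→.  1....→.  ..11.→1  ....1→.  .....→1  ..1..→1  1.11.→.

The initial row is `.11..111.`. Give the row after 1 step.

.11....1.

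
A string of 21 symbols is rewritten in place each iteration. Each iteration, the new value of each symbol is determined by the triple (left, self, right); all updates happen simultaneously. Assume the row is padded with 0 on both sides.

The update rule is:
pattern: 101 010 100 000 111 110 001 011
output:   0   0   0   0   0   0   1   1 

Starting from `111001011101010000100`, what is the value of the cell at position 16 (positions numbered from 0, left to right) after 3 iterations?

0

iteration 1: 100010010000000001000
iteration 2: 000100100000000010000
iteration 3: 001001000000000100000
position 16 holds 0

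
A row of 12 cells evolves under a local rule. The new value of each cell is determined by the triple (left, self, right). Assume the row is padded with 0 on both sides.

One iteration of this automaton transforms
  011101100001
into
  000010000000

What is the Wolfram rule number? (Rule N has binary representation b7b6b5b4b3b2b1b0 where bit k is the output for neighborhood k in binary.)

32

position 2: 111 → 0  (bit 7 = 0)
position 3: 110 → 0  (bit 6 = 0)
position 4: 101 → 1  (bit 5 = 1)
position 7: 100 → 0  (bit 4 = 0)
position 1: 011 → 0  (bit 3 = 0)
position 11: 010 → 0  (bit 2 = 0)
position 0: 001 → 0  (bit 1 = 0)
position 8: 000 → 0  (bit 0 = 0)
bits b7..b0 = 00100000 = 32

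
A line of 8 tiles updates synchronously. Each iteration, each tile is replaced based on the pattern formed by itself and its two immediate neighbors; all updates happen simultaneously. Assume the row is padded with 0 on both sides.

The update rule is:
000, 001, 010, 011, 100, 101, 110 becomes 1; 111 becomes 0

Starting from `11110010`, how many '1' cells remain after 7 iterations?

10011111
11110001
10011111  (repeats iteration 1; period 2)
iteration 7: 10011111
count of 1: 6

6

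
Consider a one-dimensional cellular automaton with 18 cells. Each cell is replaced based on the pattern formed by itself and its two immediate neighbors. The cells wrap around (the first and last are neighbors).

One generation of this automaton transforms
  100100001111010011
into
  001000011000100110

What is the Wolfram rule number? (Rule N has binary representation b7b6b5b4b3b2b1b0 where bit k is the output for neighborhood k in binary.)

42

position 9: 111 → 0  (bit 7 = 0)
position 0: 110 → 0  (bit 6 = 0)
position 12: 101 → 1  (bit 5 = 1)
position 1: 100 → 0  (bit 4 = 0)
position 8: 011 → 1  (bit 3 = 1)
position 3: 010 → 0  (bit 2 = 0)
position 2: 001 → 1  (bit 1 = 1)
position 5: 000 → 0  (bit 0 = 0)
bits b7..b0 = 00101010 = 42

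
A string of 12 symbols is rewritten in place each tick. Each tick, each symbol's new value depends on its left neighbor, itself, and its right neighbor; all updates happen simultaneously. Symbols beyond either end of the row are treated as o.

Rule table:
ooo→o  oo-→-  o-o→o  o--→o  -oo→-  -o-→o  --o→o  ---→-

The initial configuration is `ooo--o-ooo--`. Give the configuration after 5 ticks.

tick 1: oo-oooo-o-oo
tick 2: o-o-oo-ooo-o
tick 3: -ooo--o-o-o-
tick 4: o-o-oooooooo
tick 5: -ooo-ooooooo

-ooo-ooooooo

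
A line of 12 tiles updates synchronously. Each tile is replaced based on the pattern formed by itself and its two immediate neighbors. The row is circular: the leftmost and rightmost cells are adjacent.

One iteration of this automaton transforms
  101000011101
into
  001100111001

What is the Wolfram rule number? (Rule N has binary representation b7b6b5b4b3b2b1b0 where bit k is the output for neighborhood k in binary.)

position 8: 111 → 1  (bit 7 = 1)
position 0: 110 → 0  (bit 6 = 0)
position 1: 101 → 0  (bit 5 = 0)
position 3: 100 → 1  (bit 4 = 1)
position 7: 011 → 1  (bit 3 = 1)
position 2: 010 → 1  (bit 2 = 1)
position 6: 001 → 1  (bit 1 = 1)
position 4: 000 → 0  (bit 0 = 0)
bits b7..b0 = 10011110 = 158

158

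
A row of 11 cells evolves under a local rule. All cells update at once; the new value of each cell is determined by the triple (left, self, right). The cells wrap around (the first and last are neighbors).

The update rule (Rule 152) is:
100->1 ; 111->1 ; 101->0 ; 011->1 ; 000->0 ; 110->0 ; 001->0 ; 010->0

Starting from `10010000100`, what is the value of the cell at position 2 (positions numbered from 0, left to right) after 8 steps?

step 1: 01001000010
step 2: 00100100001
step 3: 10010010000
step 4: 01001001000
step 5: 00100100100
step 6: 00010010010
step 7: 00001001001
step 8: 10000100100
position 2 holds 0

0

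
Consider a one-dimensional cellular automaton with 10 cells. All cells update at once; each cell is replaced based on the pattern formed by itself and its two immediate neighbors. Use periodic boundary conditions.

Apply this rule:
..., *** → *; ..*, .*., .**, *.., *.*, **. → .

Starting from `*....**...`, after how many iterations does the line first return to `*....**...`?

2

..**....*.
*....**...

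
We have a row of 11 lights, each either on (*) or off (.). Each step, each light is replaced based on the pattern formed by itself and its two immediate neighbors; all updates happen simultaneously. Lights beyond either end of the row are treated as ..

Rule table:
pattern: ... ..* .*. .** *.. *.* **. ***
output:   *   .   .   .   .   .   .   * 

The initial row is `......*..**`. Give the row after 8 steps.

*.....*....

step 1: *****......
step 2: .***..*****
step 3: ..*....***.
step 4: *...**..*..
step 5: ..*.......*
step 6: *...*****..
step 7: ..*..***..*
step 8: *.....*....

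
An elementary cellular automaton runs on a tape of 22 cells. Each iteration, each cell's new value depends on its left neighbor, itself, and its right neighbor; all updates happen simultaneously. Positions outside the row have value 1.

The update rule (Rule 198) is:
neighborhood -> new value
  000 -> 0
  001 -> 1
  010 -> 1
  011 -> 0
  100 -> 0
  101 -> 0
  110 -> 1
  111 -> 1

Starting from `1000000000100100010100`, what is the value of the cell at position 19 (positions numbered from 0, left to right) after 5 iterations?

1000000001101100110101
1000000010100101010100
1000000110101101010101
1000001010100101010100
1000011010101101010101
position 19 holds 1

1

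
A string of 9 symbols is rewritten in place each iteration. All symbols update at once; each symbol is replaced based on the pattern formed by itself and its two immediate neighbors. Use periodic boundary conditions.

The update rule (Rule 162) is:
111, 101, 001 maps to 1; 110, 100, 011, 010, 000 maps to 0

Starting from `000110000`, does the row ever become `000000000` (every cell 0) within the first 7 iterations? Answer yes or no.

001000000
010000000
100000000
000000001
000000010
000000100
000001000
iteration 7 is 000001000, still not uniform 0

no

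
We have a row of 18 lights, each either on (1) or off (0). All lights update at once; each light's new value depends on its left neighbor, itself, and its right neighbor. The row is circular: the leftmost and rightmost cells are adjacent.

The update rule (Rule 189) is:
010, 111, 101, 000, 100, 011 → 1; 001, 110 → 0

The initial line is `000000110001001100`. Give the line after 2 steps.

111110101101101011
111101111011011111

111101111011011111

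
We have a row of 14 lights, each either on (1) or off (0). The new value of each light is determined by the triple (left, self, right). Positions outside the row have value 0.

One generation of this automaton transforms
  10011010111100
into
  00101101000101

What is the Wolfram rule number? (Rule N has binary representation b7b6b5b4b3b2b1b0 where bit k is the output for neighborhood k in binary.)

position 9: 111 → 0  (bit 7 = 0)
position 4: 110 → 1  (bit 6 = 1)
position 5: 101 → 1  (bit 5 = 1)
position 1: 100 → 0  (bit 4 = 0)
position 3: 011 → 0  (bit 3 = 0)
position 0: 010 → 0  (bit 2 = 0)
position 2: 001 → 1  (bit 1 = 1)
position 13: 000 → 1  (bit 0 = 1)
bits b7..b0 = 01100011 = 99

99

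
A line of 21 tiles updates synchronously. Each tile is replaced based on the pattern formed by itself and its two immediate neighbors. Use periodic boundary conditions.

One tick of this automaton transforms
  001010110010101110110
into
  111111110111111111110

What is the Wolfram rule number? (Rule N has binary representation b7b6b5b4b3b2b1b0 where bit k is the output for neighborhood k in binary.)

position 15: 111 → 1  (bit 7 = 1)
position 7: 110 → 1  (bit 6 = 1)
position 3: 101 → 1  (bit 5 = 1)
position 8: 100 → 0  (bit 4 = 0)
position 6: 011 → 1  (bit 3 = 1)
position 2: 010 → 1  (bit 2 = 1)
position 1: 001 → 1  (bit 1 = 1)
position 0: 000 → 1  (bit 0 = 1)
bits b7..b0 = 11101111 = 239

239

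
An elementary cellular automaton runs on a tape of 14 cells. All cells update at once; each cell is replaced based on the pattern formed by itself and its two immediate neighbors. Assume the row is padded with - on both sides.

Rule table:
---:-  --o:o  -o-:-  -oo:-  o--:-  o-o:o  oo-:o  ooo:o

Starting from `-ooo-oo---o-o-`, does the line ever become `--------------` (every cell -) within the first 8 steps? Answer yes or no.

no

step 1: o-ooo-o--o-o--
step 2: -o-ooo--o-o---
step 3: o-o-oo-o-o----
step 4: -o-o-oo-o-----
step 5: o-o-o-oo------
step 6: -o-o-o-o------
step 7: o-o-o-o-------
step 8: -o-o-o--------
step 8 is -o-o-o--------, still not uniform -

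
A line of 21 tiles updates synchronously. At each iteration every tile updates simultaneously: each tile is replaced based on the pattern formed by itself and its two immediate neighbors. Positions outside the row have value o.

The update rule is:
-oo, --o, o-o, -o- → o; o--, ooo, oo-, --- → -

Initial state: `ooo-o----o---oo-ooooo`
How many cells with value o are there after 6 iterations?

iteration 1: ---oo---oo--oo-oo----
iteration 2: --oo---oo--oo-oo----o
iteration 3: -oo---oo--oo-oo----oo
iteration 4: oo---oo--oo-oo----oo-
iteration 5: ----oo--oo-oo----oo-o
iteration 6: ---oo--oo-oo----oo-oo
count of o: 10

10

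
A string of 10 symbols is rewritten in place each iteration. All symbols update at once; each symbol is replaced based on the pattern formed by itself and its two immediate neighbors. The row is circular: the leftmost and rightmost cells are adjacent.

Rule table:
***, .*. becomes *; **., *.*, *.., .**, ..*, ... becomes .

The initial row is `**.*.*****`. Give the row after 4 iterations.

...*....*.

*..*..****
...*...***
...*....*.
...*....*.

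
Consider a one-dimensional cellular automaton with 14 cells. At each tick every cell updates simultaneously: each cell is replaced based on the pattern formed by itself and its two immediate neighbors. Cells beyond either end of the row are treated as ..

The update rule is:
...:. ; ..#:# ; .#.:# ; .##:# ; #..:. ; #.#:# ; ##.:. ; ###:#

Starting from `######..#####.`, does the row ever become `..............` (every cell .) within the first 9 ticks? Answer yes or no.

tick 1: #####..#####..
tick 2: ####..#####...
tick 3: ###..#####....
tick 4: ##..#####.....
tick 5: #..#####......
tick 6: #.#####.......
tick 7: ######........
tick 8: #####.........
tick 9: ####..........
tick 9 is ####.........., still not uniform .

no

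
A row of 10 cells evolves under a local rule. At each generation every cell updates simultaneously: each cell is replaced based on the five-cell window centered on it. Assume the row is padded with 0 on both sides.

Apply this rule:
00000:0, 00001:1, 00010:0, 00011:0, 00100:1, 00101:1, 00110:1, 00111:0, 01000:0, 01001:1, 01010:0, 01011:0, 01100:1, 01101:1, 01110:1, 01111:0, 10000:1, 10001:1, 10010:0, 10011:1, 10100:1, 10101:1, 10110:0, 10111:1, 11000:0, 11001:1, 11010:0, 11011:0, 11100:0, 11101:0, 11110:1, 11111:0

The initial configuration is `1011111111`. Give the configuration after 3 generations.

1010101010

1010000010
1010101010
1010101010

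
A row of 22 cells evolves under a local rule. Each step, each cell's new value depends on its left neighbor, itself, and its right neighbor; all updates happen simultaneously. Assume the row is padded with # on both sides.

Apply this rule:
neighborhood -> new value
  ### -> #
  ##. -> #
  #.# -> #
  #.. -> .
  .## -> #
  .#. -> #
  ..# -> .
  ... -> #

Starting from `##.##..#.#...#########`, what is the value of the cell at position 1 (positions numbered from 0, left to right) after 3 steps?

#

#####..###.#.#########
#####..###############
#####..###############
position 1 holds #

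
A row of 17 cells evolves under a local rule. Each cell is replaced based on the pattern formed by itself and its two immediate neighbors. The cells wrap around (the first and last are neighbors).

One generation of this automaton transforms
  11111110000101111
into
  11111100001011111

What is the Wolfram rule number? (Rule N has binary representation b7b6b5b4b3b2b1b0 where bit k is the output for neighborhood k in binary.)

170

position 0: 111 → 1  (bit 7 = 1)
position 6: 110 → 0  (bit 6 = 0)
position 12: 101 → 1  (bit 5 = 1)
position 7: 100 → 0  (bit 4 = 0)
position 13: 011 → 1  (bit 3 = 1)
position 11: 010 → 0  (bit 2 = 0)
position 10: 001 → 1  (bit 1 = 1)
position 8: 000 → 0  (bit 0 = 0)
bits b7..b0 = 10101010 = 170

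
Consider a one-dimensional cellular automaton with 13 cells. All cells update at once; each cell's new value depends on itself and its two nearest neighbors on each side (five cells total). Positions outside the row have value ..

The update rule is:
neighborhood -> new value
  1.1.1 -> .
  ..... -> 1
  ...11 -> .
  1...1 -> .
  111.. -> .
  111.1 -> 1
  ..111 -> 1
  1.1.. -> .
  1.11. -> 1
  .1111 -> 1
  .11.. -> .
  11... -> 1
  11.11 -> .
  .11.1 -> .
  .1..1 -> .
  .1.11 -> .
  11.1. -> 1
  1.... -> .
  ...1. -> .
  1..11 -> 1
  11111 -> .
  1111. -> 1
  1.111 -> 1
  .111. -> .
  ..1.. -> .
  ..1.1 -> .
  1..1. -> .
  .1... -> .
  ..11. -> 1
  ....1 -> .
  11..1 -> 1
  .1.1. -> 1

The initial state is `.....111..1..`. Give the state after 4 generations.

1111..1..1...

111..1..1....
1..1.......11
......111..1.
1111..1..1...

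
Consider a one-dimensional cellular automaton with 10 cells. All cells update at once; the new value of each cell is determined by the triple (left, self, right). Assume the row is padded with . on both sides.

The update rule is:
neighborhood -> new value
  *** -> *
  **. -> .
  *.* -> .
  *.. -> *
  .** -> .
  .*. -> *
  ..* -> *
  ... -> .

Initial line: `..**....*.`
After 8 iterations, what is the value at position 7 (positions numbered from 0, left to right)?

.

.*..*..***
*******.*.
.*****..**
*.***.**..
*..*....*.
*****..***
.***.**.*.
*.*.....**
position 7 holds .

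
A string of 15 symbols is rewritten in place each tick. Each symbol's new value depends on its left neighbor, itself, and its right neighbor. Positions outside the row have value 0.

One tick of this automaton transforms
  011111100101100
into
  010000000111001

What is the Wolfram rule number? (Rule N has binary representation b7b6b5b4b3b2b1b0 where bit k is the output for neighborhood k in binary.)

position 2: 111 → 0  (bit 7 = 0)
position 6: 110 → 0  (bit 6 = 0)
position 10: 101 → 1  (bit 5 = 1)
position 7: 100 → 0  (bit 4 = 0)
position 1: 011 → 1  (bit 3 = 1)
position 9: 010 → 1  (bit 2 = 1)
position 0: 001 → 0  (bit 1 = 0)
position 14: 000 → 1  (bit 0 = 1)
bits b7..b0 = 00101101 = 45

45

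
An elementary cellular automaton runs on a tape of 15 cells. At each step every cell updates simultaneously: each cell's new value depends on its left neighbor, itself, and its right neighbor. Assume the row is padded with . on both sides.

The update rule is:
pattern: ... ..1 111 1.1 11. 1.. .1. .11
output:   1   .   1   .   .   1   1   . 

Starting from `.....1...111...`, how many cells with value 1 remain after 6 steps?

step 1: 1111.111..1.111
step 2: .11...1.1.1..1.
step 3: ...11.1.1.11.11
step 4: 11....1.1......
step 5: ..111.1.1111111
step 6: 1..1..1..11111.
count of 1: 8

8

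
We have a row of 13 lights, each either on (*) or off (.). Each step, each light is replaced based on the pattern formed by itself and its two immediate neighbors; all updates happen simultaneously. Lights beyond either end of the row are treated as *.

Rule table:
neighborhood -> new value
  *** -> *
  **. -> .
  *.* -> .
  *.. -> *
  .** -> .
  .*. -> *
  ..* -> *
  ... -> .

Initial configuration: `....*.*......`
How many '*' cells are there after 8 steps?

6

*..**.**....*
.**.....*..*.
...*...*****.
*.***.*.***..
...*..*..*.**
*.********..*
...******.**.
*.*.****.....
count of *: 6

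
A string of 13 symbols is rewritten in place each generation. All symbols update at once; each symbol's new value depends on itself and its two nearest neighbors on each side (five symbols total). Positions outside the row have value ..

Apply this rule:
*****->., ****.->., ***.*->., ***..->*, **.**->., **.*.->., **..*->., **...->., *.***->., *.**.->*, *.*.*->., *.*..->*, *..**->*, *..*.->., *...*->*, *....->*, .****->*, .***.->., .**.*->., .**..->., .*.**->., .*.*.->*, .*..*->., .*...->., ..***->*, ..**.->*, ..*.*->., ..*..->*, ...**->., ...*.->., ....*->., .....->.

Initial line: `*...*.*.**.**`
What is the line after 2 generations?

.**..*..*..*.

*.*..*..*..*.
.**..*..*..*.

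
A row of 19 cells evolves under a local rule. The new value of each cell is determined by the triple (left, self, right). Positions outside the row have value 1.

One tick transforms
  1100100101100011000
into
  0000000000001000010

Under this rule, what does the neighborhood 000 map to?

At position 12 the neighborhood is 000; the next row has 1 there.

1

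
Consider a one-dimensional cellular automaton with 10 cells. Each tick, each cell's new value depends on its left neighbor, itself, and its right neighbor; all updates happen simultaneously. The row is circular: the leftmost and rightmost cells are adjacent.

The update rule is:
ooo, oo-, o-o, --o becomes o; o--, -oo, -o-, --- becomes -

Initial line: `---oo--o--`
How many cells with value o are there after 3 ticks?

--o-o-o---
-o-o-o----
o-o-o-----
count of o: 3

3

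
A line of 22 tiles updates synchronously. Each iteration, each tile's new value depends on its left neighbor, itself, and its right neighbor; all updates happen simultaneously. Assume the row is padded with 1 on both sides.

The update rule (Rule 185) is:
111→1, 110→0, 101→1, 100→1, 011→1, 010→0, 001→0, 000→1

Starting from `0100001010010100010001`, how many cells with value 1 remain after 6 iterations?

13

iteration 1: 1011100101001011001101
iteration 2: 0111010010100110101011
iteration 3: 1110101001010101010111
iteration 4: 1101010100101010101111
iteration 5: 1010101010010101011111
iteration 6: 0101010101001010111111
count of 1: 13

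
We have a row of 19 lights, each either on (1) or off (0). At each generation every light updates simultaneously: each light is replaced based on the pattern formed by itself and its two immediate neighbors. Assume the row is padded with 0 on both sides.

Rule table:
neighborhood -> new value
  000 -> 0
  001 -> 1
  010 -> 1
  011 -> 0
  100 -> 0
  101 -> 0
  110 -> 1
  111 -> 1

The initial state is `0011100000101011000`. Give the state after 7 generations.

0101100001101001000
1100100010101011000
0101100110101001000
1100101010101011000
0101101010101001000
1100101010101011000  (repeats generation 4; period 2)
generation 7: 0101101010101001000

0101101010101001000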